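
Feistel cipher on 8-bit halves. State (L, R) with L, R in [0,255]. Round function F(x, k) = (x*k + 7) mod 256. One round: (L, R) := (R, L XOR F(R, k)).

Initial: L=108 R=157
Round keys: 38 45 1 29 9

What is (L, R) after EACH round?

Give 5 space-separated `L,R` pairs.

Answer: 157,57 57,145 145,161 161,213 213,37

Derivation:
Round 1 (k=38): L=157 R=57
Round 2 (k=45): L=57 R=145
Round 3 (k=1): L=145 R=161
Round 4 (k=29): L=161 R=213
Round 5 (k=9): L=213 R=37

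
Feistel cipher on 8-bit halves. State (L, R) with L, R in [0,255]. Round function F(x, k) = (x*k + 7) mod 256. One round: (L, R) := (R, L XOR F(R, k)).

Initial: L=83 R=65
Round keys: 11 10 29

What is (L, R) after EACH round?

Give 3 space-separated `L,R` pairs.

Round 1 (k=11): L=65 R=129
Round 2 (k=10): L=129 R=80
Round 3 (k=29): L=80 R=150

Answer: 65,129 129,80 80,150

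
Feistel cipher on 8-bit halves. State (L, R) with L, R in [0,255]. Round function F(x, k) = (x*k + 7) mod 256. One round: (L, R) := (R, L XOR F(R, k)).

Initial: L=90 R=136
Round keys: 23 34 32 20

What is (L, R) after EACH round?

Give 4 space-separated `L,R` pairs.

Round 1 (k=23): L=136 R=101
Round 2 (k=34): L=101 R=249
Round 3 (k=32): L=249 R=66
Round 4 (k=20): L=66 R=214

Answer: 136,101 101,249 249,66 66,214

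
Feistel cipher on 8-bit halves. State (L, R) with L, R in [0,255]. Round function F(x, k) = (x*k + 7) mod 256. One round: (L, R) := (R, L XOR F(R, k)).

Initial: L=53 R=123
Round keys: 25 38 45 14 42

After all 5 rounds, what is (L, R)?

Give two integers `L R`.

Round 1 (k=25): L=123 R=63
Round 2 (k=38): L=63 R=26
Round 3 (k=45): L=26 R=166
Round 4 (k=14): L=166 R=1
Round 5 (k=42): L=1 R=151

Answer: 1 151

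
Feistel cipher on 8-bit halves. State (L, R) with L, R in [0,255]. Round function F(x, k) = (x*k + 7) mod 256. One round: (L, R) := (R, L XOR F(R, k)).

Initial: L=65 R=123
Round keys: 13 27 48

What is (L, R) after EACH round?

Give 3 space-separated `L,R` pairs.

Answer: 123,7 7,191 191,208

Derivation:
Round 1 (k=13): L=123 R=7
Round 2 (k=27): L=7 R=191
Round 3 (k=48): L=191 R=208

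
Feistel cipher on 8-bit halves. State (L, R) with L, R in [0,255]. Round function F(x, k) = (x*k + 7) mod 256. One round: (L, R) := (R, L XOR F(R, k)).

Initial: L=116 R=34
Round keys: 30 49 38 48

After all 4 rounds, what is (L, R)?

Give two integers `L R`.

Answer: 120 107

Derivation:
Round 1 (k=30): L=34 R=119
Round 2 (k=49): L=119 R=236
Round 3 (k=38): L=236 R=120
Round 4 (k=48): L=120 R=107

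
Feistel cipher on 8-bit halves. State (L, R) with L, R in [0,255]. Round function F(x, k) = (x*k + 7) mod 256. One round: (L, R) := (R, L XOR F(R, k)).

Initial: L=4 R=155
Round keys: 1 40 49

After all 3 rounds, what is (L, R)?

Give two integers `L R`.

Answer: 108 21

Derivation:
Round 1 (k=1): L=155 R=166
Round 2 (k=40): L=166 R=108
Round 3 (k=49): L=108 R=21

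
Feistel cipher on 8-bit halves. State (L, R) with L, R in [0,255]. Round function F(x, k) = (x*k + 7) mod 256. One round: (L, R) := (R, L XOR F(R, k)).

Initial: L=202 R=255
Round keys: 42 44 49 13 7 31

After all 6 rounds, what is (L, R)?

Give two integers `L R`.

Answer: 84 4

Derivation:
Round 1 (k=42): L=255 R=23
Round 2 (k=44): L=23 R=4
Round 3 (k=49): L=4 R=220
Round 4 (k=13): L=220 R=55
Round 5 (k=7): L=55 R=84
Round 6 (k=31): L=84 R=4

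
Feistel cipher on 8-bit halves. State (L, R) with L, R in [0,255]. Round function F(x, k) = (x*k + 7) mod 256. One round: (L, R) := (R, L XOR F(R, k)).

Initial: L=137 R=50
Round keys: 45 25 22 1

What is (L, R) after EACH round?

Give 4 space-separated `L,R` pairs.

Answer: 50,88 88,173 173,189 189,105

Derivation:
Round 1 (k=45): L=50 R=88
Round 2 (k=25): L=88 R=173
Round 3 (k=22): L=173 R=189
Round 4 (k=1): L=189 R=105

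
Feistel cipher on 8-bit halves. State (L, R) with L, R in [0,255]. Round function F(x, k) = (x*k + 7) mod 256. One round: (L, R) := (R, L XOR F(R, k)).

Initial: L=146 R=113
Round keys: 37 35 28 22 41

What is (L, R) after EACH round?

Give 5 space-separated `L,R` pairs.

Round 1 (k=37): L=113 R=206
Round 2 (k=35): L=206 R=64
Round 3 (k=28): L=64 R=201
Round 4 (k=22): L=201 R=13
Round 5 (k=41): L=13 R=213

Answer: 113,206 206,64 64,201 201,13 13,213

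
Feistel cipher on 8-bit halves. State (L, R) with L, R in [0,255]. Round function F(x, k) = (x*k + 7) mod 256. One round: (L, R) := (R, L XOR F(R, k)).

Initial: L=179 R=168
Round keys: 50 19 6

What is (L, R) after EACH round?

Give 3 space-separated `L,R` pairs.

Round 1 (k=50): L=168 R=100
Round 2 (k=19): L=100 R=219
Round 3 (k=6): L=219 R=77

Answer: 168,100 100,219 219,77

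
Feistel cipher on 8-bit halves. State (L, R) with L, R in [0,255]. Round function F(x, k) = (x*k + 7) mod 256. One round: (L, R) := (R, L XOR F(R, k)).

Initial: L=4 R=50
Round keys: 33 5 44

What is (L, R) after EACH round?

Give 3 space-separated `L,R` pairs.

Round 1 (k=33): L=50 R=125
Round 2 (k=5): L=125 R=74
Round 3 (k=44): L=74 R=194

Answer: 50,125 125,74 74,194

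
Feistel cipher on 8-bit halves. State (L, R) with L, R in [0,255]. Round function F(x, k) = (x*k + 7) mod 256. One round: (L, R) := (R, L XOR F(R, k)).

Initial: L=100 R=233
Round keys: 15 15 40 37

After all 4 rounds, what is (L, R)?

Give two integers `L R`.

Round 1 (k=15): L=233 R=202
Round 2 (k=15): L=202 R=52
Round 3 (k=40): L=52 R=237
Round 4 (k=37): L=237 R=124

Answer: 237 124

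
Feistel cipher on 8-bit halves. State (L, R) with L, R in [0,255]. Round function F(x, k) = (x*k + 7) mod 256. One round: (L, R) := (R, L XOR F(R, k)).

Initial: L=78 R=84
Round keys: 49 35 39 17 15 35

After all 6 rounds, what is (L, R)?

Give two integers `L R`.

Answer: 162 104

Derivation:
Round 1 (k=49): L=84 R=85
Round 2 (k=35): L=85 R=242
Round 3 (k=39): L=242 R=176
Round 4 (k=17): L=176 R=69
Round 5 (k=15): L=69 R=162
Round 6 (k=35): L=162 R=104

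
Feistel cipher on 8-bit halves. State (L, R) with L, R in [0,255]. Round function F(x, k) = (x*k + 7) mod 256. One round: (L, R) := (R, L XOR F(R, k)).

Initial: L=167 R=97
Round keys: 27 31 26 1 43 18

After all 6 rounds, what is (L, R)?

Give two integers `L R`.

Answer: 211 9

Derivation:
Round 1 (k=27): L=97 R=229
Round 2 (k=31): L=229 R=163
Round 3 (k=26): L=163 R=112
Round 4 (k=1): L=112 R=212
Round 5 (k=43): L=212 R=211
Round 6 (k=18): L=211 R=9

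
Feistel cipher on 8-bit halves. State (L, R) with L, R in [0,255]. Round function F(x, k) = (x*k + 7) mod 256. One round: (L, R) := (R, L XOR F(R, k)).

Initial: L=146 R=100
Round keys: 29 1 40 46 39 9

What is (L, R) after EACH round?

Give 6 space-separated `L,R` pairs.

Round 1 (k=29): L=100 R=201
Round 2 (k=1): L=201 R=180
Round 3 (k=40): L=180 R=238
Round 4 (k=46): L=238 R=127
Round 5 (k=39): L=127 R=142
Round 6 (k=9): L=142 R=122

Answer: 100,201 201,180 180,238 238,127 127,142 142,122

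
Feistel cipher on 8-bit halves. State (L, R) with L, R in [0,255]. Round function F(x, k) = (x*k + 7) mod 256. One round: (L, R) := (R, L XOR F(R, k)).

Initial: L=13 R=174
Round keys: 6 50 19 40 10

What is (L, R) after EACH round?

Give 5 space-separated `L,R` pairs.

Answer: 174,22 22,253 253,216 216,58 58,147

Derivation:
Round 1 (k=6): L=174 R=22
Round 2 (k=50): L=22 R=253
Round 3 (k=19): L=253 R=216
Round 4 (k=40): L=216 R=58
Round 5 (k=10): L=58 R=147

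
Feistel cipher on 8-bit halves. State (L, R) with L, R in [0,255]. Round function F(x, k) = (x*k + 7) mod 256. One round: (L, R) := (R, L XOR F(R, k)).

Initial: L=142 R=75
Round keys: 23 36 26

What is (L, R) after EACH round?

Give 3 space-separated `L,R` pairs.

Answer: 75,74 74,36 36,229

Derivation:
Round 1 (k=23): L=75 R=74
Round 2 (k=36): L=74 R=36
Round 3 (k=26): L=36 R=229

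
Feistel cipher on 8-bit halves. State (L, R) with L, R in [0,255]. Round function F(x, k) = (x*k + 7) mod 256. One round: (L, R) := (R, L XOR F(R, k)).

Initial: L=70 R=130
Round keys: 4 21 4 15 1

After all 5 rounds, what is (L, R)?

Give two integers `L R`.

Answer: 151 200

Derivation:
Round 1 (k=4): L=130 R=73
Round 2 (k=21): L=73 R=134
Round 3 (k=4): L=134 R=86
Round 4 (k=15): L=86 R=151
Round 5 (k=1): L=151 R=200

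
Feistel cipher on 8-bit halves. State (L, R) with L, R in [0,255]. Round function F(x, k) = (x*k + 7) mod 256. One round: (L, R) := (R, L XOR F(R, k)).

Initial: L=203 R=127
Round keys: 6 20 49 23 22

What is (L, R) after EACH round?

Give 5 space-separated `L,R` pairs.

Answer: 127,202 202,176 176,125 125,242 242,174

Derivation:
Round 1 (k=6): L=127 R=202
Round 2 (k=20): L=202 R=176
Round 3 (k=49): L=176 R=125
Round 4 (k=23): L=125 R=242
Round 5 (k=22): L=242 R=174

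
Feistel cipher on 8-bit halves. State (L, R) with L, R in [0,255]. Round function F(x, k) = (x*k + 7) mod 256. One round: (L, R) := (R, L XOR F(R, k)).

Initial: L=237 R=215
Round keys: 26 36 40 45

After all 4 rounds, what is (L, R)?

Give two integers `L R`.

Answer: 183 34

Derivation:
Round 1 (k=26): L=215 R=48
Round 2 (k=36): L=48 R=16
Round 3 (k=40): L=16 R=183
Round 4 (k=45): L=183 R=34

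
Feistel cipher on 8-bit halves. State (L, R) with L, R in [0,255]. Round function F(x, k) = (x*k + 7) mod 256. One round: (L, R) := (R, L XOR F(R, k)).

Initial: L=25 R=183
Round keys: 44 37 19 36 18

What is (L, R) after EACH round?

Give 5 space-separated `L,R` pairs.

Round 1 (k=44): L=183 R=98
Round 2 (k=37): L=98 R=134
Round 3 (k=19): L=134 R=155
Round 4 (k=36): L=155 R=85
Round 5 (k=18): L=85 R=154

Answer: 183,98 98,134 134,155 155,85 85,154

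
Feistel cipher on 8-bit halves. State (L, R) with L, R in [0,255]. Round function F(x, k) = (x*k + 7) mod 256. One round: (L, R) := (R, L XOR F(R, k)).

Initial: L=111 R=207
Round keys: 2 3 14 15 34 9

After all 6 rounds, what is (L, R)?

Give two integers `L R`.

Answer: 182 57

Derivation:
Round 1 (k=2): L=207 R=202
Round 2 (k=3): L=202 R=170
Round 3 (k=14): L=170 R=153
Round 4 (k=15): L=153 R=84
Round 5 (k=34): L=84 R=182
Round 6 (k=9): L=182 R=57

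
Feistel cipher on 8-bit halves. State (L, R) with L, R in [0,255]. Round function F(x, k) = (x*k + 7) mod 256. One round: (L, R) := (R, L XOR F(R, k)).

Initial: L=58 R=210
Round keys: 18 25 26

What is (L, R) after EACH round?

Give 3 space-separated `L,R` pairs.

Answer: 210,241 241,66 66,74

Derivation:
Round 1 (k=18): L=210 R=241
Round 2 (k=25): L=241 R=66
Round 3 (k=26): L=66 R=74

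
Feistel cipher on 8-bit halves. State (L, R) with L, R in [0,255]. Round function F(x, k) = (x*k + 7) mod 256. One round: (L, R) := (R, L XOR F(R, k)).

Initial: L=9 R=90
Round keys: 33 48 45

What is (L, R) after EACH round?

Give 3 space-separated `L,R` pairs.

Round 1 (k=33): L=90 R=168
Round 2 (k=48): L=168 R=221
Round 3 (k=45): L=221 R=72

Answer: 90,168 168,221 221,72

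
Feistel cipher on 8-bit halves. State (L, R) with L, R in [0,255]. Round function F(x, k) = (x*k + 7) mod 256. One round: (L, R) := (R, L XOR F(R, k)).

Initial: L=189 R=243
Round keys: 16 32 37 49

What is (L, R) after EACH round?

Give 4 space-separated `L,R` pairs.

Answer: 243,138 138,180 180,129 129,12

Derivation:
Round 1 (k=16): L=243 R=138
Round 2 (k=32): L=138 R=180
Round 3 (k=37): L=180 R=129
Round 4 (k=49): L=129 R=12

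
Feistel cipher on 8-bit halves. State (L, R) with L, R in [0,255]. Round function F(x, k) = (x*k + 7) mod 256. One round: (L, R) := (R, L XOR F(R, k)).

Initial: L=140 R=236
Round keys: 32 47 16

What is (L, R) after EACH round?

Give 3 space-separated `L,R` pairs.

Answer: 236,11 11,224 224,12

Derivation:
Round 1 (k=32): L=236 R=11
Round 2 (k=47): L=11 R=224
Round 3 (k=16): L=224 R=12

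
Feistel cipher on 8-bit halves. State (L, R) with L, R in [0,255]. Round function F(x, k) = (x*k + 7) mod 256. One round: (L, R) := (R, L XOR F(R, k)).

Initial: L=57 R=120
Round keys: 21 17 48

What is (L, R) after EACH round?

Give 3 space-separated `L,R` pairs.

Round 1 (k=21): L=120 R=230
Round 2 (k=17): L=230 R=53
Round 3 (k=48): L=53 R=17

Answer: 120,230 230,53 53,17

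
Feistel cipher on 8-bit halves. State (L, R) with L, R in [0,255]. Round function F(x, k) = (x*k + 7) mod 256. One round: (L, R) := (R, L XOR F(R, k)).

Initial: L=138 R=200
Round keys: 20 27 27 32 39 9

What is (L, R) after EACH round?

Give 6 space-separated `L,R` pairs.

Answer: 200,45 45,14 14,172 172,137 137,74 74,40

Derivation:
Round 1 (k=20): L=200 R=45
Round 2 (k=27): L=45 R=14
Round 3 (k=27): L=14 R=172
Round 4 (k=32): L=172 R=137
Round 5 (k=39): L=137 R=74
Round 6 (k=9): L=74 R=40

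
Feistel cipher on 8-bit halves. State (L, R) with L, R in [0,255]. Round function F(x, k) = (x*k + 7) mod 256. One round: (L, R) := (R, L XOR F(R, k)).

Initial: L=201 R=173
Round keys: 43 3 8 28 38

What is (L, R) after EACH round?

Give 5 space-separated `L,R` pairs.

Round 1 (k=43): L=173 R=223
Round 2 (k=3): L=223 R=9
Round 3 (k=8): L=9 R=144
Round 4 (k=28): L=144 R=206
Round 5 (k=38): L=206 R=11

Answer: 173,223 223,9 9,144 144,206 206,11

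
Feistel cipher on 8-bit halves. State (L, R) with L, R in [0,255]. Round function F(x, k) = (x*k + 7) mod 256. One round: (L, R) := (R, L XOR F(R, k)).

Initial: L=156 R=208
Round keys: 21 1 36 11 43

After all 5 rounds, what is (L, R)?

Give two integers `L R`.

Round 1 (k=21): L=208 R=139
Round 2 (k=1): L=139 R=66
Round 3 (k=36): L=66 R=196
Round 4 (k=11): L=196 R=49
Round 5 (k=43): L=49 R=134

Answer: 49 134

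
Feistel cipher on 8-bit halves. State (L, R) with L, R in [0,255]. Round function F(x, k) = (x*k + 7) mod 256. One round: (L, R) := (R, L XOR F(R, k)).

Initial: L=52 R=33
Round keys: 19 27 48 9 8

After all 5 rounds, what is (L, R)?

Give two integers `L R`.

Answer: 248 142

Derivation:
Round 1 (k=19): L=33 R=78
Round 2 (k=27): L=78 R=96
Round 3 (k=48): L=96 R=73
Round 4 (k=9): L=73 R=248
Round 5 (k=8): L=248 R=142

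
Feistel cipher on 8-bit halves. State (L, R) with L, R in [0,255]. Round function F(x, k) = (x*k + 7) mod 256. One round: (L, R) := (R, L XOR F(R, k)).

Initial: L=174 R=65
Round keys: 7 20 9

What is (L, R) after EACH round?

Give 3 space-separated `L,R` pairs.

Round 1 (k=7): L=65 R=96
Round 2 (k=20): L=96 R=198
Round 3 (k=9): L=198 R=157

Answer: 65,96 96,198 198,157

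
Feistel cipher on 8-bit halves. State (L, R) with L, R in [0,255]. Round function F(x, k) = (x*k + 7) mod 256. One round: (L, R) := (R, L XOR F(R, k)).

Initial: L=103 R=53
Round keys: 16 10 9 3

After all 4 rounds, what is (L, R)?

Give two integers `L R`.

Answer: 89 192

Derivation:
Round 1 (k=16): L=53 R=48
Round 2 (k=10): L=48 R=210
Round 3 (k=9): L=210 R=89
Round 4 (k=3): L=89 R=192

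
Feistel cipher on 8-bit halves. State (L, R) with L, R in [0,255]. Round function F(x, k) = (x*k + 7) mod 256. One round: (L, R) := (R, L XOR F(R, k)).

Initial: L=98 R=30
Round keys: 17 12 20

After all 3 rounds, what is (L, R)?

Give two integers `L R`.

Round 1 (k=17): L=30 R=103
Round 2 (k=12): L=103 R=197
Round 3 (k=20): L=197 R=12

Answer: 197 12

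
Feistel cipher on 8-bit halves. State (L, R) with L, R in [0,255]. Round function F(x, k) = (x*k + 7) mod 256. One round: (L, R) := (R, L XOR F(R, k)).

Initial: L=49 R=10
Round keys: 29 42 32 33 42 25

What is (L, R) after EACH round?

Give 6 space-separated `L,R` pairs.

Answer: 10,24 24,253 253,191 191,91 91,74 74,26

Derivation:
Round 1 (k=29): L=10 R=24
Round 2 (k=42): L=24 R=253
Round 3 (k=32): L=253 R=191
Round 4 (k=33): L=191 R=91
Round 5 (k=42): L=91 R=74
Round 6 (k=25): L=74 R=26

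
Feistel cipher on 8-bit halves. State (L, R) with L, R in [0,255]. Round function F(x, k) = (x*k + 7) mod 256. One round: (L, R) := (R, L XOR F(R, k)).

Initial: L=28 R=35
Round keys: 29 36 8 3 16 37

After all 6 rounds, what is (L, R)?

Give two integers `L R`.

Answer: 34 139

Derivation:
Round 1 (k=29): L=35 R=226
Round 2 (k=36): L=226 R=236
Round 3 (k=8): L=236 R=133
Round 4 (k=3): L=133 R=122
Round 5 (k=16): L=122 R=34
Round 6 (k=37): L=34 R=139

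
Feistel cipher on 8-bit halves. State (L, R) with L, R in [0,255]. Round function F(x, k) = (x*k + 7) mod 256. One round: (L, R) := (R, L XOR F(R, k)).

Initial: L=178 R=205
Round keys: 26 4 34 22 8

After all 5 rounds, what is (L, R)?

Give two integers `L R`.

Round 1 (k=26): L=205 R=107
Round 2 (k=4): L=107 R=126
Round 3 (k=34): L=126 R=168
Round 4 (k=22): L=168 R=9
Round 5 (k=8): L=9 R=231

Answer: 9 231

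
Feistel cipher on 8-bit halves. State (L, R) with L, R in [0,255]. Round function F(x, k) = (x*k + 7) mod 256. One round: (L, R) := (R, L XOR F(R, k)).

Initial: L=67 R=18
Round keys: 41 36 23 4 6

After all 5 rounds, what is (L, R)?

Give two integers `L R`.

Round 1 (k=41): L=18 R=170
Round 2 (k=36): L=170 R=253
Round 3 (k=23): L=253 R=104
Round 4 (k=4): L=104 R=90
Round 5 (k=6): L=90 R=75

Answer: 90 75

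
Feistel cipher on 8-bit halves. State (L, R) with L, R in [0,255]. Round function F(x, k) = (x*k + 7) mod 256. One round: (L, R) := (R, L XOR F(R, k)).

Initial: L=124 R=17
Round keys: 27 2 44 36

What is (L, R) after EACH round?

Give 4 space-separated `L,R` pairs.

Round 1 (k=27): L=17 R=174
Round 2 (k=2): L=174 R=114
Round 3 (k=44): L=114 R=49
Round 4 (k=36): L=49 R=153

Answer: 17,174 174,114 114,49 49,153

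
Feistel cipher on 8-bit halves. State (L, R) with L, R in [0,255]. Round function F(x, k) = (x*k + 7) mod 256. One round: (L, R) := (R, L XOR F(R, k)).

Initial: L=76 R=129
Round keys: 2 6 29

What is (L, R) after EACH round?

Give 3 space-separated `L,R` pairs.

Round 1 (k=2): L=129 R=69
Round 2 (k=6): L=69 R=36
Round 3 (k=29): L=36 R=94

Answer: 129,69 69,36 36,94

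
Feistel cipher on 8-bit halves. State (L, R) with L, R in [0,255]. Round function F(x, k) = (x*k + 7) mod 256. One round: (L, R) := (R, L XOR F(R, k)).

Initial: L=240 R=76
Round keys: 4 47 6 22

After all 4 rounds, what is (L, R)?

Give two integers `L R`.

Answer: 232 43

Derivation:
Round 1 (k=4): L=76 R=199
Round 2 (k=47): L=199 R=220
Round 3 (k=6): L=220 R=232
Round 4 (k=22): L=232 R=43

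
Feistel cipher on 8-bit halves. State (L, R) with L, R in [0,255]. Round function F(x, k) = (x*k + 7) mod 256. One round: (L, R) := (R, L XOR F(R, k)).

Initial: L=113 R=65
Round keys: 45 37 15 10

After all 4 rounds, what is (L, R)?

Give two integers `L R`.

Answer: 147 68

Derivation:
Round 1 (k=45): L=65 R=5
Round 2 (k=37): L=5 R=129
Round 3 (k=15): L=129 R=147
Round 4 (k=10): L=147 R=68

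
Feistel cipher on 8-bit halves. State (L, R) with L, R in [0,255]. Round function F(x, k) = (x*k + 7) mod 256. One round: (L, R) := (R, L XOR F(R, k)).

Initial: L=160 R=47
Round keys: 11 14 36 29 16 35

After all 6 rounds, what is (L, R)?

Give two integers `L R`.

Answer: 204 205

Derivation:
Round 1 (k=11): L=47 R=172
Round 2 (k=14): L=172 R=64
Round 3 (k=36): L=64 R=171
Round 4 (k=29): L=171 R=38
Round 5 (k=16): L=38 R=204
Round 6 (k=35): L=204 R=205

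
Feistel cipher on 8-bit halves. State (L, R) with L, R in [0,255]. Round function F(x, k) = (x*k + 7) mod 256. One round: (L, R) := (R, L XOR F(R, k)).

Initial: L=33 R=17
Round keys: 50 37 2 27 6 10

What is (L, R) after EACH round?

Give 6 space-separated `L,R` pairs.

Answer: 17,120 120,78 78,219 219,110 110,64 64,233

Derivation:
Round 1 (k=50): L=17 R=120
Round 2 (k=37): L=120 R=78
Round 3 (k=2): L=78 R=219
Round 4 (k=27): L=219 R=110
Round 5 (k=6): L=110 R=64
Round 6 (k=10): L=64 R=233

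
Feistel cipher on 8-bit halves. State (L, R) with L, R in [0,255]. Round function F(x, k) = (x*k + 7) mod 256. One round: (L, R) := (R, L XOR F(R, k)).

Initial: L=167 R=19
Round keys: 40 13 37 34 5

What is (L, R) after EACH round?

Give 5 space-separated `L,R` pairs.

Round 1 (k=40): L=19 R=88
Round 2 (k=13): L=88 R=108
Round 3 (k=37): L=108 R=251
Round 4 (k=34): L=251 R=49
Round 5 (k=5): L=49 R=7

Answer: 19,88 88,108 108,251 251,49 49,7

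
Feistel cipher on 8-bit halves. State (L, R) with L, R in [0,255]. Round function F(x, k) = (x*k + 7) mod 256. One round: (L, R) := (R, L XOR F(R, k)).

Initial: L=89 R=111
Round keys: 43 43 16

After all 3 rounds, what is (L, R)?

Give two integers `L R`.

Round 1 (k=43): L=111 R=245
Round 2 (k=43): L=245 R=65
Round 3 (k=16): L=65 R=226

Answer: 65 226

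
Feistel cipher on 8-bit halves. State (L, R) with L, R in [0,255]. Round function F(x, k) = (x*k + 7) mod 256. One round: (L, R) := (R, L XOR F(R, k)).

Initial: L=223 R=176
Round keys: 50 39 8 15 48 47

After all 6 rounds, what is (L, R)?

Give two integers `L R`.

Round 1 (k=50): L=176 R=184
Round 2 (k=39): L=184 R=191
Round 3 (k=8): L=191 R=71
Round 4 (k=15): L=71 R=143
Round 5 (k=48): L=143 R=144
Round 6 (k=47): L=144 R=248

Answer: 144 248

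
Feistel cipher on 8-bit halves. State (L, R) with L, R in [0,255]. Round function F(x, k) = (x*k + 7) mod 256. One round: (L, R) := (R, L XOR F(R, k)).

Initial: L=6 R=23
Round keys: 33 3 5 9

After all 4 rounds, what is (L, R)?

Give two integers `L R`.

Round 1 (k=33): L=23 R=248
Round 2 (k=3): L=248 R=248
Round 3 (k=5): L=248 R=39
Round 4 (k=9): L=39 R=158

Answer: 39 158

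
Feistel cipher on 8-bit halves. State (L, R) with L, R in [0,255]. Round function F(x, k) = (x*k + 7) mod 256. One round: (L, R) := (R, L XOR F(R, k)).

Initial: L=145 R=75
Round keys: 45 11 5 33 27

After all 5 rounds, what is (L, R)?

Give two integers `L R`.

Round 1 (k=45): L=75 R=167
Round 2 (k=11): L=167 R=127
Round 3 (k=5): L=127 R=37
Round 4 (k=33): L=37 R=179
Round 5 (k=27): L=179 R=205

Answer: 179 205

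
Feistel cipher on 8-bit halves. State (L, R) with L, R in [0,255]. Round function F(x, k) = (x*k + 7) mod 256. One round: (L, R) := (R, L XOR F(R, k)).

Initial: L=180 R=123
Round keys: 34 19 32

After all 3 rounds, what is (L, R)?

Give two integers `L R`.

Round 1 (k=34): L=123 R=233
Round 2 (k=19): L=233 R=41
Round 3 (k=32): L=41 R=206

Answer: 41 206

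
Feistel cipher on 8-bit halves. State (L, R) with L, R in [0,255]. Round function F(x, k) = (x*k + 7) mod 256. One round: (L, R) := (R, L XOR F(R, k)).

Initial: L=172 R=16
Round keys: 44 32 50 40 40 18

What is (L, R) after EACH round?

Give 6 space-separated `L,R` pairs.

Round 1 (k=44): L=16 R=107
Round 2 (k=32): L=107 R=119
Round 3 (k=50): L=119 R=46
Round 4 (k=40): L=46 R=64
Round 5 (k=40): L=64 R=41
Round 6 (k=18): L=41 R=169

Answer: 16,107 107,119 119,46 46,64 64,41 41,169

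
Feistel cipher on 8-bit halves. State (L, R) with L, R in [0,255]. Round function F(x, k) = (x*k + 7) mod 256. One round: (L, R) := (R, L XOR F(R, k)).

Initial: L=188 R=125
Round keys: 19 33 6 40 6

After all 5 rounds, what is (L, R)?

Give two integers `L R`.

Round 1 (k=19): L=125 R=242
Round 2 (k=33): L=242 R=68
Round 3 (k=6): L=68 R=109
Round 4 (k=40): L=109 R=75
Round 5 (k=6): L=75 R=164

Answer: 75 164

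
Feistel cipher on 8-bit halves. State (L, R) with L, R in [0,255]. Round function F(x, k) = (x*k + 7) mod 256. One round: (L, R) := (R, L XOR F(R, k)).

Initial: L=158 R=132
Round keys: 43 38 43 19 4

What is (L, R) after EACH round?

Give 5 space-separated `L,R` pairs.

Round 1 (k=43): L=132 R=173
Round 2 (k=38): L=173 R=49
Round 3 (k=43): L=49 R=239
Round 4 (k=19): L=239 R=245
Round 5 (k=4): L=245 R=52

Answer: 132,173 173,49 49,239 239,245 245,52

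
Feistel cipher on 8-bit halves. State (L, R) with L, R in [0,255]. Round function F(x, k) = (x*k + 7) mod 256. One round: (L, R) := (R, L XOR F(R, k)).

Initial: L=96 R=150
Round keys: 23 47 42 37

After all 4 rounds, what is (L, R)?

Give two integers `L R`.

Round 1 (k=23): L=150 R=225
Round 2 (k=47): L=225 R=192
Round 3 (k=42): L=192 R=102
Round 4 (k=37): L=102 R=5

Answer: 102 5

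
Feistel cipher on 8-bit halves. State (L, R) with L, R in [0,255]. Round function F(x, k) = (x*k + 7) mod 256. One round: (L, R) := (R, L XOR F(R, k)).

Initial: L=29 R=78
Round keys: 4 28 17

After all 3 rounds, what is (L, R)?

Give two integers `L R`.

Answer: 241 42

Derivation:
Round 1 (k=4): L=78 R=34
Round 2 (k=28): L=34 R=241
Round 3 (k=17): L=241 R=42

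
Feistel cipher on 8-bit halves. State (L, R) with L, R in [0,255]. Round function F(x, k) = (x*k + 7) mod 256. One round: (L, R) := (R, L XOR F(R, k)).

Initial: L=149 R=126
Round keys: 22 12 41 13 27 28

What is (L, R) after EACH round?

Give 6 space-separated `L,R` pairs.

Round 1 (k=22): L=126 R=78
Round 2 (k=12): L=78 R=209
Round 3 (k=41): L=209 R=206
Round 4 (k=13): L=206 R=172
Round 5 (k=27): L=172 R=229
Round 6 (k=28): L=229 R=191

Answer: 126,78 78,209 209,206 206,172 172,229 229,191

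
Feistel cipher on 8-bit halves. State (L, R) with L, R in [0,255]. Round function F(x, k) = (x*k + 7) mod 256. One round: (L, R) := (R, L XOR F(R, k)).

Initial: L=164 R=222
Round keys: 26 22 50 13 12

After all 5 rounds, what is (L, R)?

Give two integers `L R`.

Round 1 (k=26): L=222 R=55
Round 2 (k=22): L=55 R=31
Round 3 (k=50): L=31 R=34
Round 4 (k=13): L=34 R=222
Round 5 (k=12): L=222 R=77

Answer: 222 77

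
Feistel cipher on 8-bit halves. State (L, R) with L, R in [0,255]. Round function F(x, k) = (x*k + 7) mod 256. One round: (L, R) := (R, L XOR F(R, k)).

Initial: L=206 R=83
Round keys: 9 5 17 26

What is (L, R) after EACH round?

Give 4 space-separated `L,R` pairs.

Round 1 (k=9): L=83 R=60
Round 2 (k=5): L=60 R=96
Round 3 (k=17): L=96 R=91
Round 4 (k=26): L=91 R=37

Answer: 83,60 60,96 96,91 91,37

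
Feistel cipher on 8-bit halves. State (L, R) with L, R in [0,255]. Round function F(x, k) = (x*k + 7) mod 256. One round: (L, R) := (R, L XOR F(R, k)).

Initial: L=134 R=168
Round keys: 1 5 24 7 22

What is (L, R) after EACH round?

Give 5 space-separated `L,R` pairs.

Round 1 (k=1): L=168 R=41
Round 2 (k=5): L=41 R=124
Round 3 (k=24): L=124 R=142
Round 4 (k=7): L=142 R=149
Round 5 (k=22): L=149 R=91

Answer: 168,41 41,124 124,142 142,149 149,91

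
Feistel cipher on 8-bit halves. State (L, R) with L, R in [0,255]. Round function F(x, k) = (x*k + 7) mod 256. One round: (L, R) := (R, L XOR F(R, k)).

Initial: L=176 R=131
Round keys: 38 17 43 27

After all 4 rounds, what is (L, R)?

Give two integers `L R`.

Round 1 (k=38): L=131 R=201
Round 2 (k=17): L=201 R=227
Round 3 (k=43): L=227 R=225
Round 4 (k=27): L=225 R=33

Answer: 225 33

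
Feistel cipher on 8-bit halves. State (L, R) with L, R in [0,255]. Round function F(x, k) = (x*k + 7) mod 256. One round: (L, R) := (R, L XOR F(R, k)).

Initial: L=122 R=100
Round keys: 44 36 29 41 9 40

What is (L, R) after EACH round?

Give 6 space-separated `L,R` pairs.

Round 1 (k=44): L=100 R=77
Round 2 (k=36): L=77 R=191
Round 3 (k=29): L=191 R=231
Round 4 (k=41): L=231 R=185
Round 5 (k=9): L=185 R=111
Round 6 (k=40): L=111 R=230

Answer: 100,77 77,191 191,231 231,185 185,111 111,230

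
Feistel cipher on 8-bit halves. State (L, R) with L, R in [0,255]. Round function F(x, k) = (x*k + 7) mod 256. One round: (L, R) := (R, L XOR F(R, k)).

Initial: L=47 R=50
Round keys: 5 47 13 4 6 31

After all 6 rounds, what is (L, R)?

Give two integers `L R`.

Answer: 247 92

Derivation:
Round 1 (k=5): L=50 R=46
Round 2 (k=47): L=46 R=75
Round 3 (k=13): L=75 R=248
Round 4 (k=4): L=248 R=172
Round 5 (k=6): L=172 R=247
Round 6 (k=31): L=247 R=92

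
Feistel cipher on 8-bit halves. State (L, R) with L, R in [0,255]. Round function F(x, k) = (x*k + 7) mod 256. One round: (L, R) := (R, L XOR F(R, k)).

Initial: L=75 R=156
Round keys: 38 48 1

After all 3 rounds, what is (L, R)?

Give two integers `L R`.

Round 1 (k=38): L=156 R=100
Round 2 (k=48): L=100 R=91
Round 3 (k=1): L=91 R=6

Answer: 91 6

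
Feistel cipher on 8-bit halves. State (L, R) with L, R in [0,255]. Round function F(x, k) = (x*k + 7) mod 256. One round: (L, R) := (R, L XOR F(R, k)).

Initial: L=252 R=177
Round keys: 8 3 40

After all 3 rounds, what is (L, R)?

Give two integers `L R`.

Answer: 209 220

Derivation:
Round 1 (k=8): L=177 R=115
Round 2 (k=3): L=115 R=209
Round 3 (k=40): L=209 R=220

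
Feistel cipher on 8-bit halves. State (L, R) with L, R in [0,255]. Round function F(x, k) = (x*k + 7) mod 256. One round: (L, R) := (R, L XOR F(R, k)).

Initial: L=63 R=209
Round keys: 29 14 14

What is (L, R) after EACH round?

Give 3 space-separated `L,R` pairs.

Answer: 209,139 139,112 112,172

Derivation:
Round 1 (k=29): L=209 R=139
Round 2 (k=14): L=139 R=112
Round 3 (k=14): L=112 R=172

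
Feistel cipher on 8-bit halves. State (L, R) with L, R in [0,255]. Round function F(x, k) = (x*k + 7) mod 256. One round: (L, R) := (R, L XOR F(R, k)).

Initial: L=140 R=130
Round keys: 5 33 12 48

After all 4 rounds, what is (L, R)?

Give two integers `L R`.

Round 1 (k=5): L=130 R=29
Round 2 (k=33): L=29 R=70
Round 3 (k=12): L=70 R=82
Round 4 (k=48): L=82 R=33

Answer: 82 33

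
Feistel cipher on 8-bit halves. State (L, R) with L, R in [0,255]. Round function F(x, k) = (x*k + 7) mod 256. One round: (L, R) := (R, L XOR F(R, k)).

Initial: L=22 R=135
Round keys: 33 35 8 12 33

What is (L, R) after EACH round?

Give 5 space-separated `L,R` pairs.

Answer: 135,120 120,232 232,63 63,19 19,69

Derivation:
Round 1 (k=33): L=135 R=120
Round 2 (k=35): L=120 R=232
Round 3 (k=8): L=232 R=63
Round 4 (k=12): L=63 R=19
Round 5 (k=33): L=19 R=69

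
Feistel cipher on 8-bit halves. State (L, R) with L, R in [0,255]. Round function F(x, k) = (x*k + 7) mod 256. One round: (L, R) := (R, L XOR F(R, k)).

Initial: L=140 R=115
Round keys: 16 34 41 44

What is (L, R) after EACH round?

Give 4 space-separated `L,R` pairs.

Answer: 115,187 187,174 174,94 94,129

Derivation:
Round 1 (k=16): L=115 R=187
Round 2 (k=34): L=187 R=174
Round 3 (k=41): L=174 R=94
Round 4 (k=44): L=94 R=129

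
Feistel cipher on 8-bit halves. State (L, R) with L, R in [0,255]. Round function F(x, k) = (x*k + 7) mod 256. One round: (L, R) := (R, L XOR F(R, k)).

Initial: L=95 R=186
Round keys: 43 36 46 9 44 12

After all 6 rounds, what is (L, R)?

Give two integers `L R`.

Answer: 92 212

Derivation:
Round 1 (k=43): L=186 R=26
Round 2 (k=36): L=26 R=21
Round 3 (k=46): L=21 R=215
Round 4 (k=9): L=215 R=131
Round 5 (k=44): L=131 R=92
Round 6 (k=12): L=92 R=212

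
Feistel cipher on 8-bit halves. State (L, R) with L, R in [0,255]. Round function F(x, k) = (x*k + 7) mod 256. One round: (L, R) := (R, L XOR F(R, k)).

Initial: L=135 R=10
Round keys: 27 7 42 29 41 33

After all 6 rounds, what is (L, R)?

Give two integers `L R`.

Round 1 (k=27): L=10 R=146
Round 2 (k=7): L=146 R=15
Round 3 (k=42): L=15 R=239
Round 4 (k=29): L=239 R=21
Round 5 (k=41): L=21 R=139
Round 6 (k=33): L=139 R=231

Answer: 139 231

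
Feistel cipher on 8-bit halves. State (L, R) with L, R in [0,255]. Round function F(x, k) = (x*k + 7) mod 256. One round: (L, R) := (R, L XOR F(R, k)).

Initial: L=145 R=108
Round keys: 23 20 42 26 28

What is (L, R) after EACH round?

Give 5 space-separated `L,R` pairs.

Answer: 108,42 42,35 35,239 239,110 110,224

Derivation:
Round 1 (k=23): L=108 R=42
Round 2 (k=20): L=42 R=35
Round 3 (k=42): L=35 R=239
Round 4 (k=26): L=239 R=110
Round 5 (k=28): L=110 R=224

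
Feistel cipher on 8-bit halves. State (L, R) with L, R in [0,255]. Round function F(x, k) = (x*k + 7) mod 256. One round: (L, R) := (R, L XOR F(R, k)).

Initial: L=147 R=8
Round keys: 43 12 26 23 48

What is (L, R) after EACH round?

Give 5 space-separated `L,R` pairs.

Answer: 8,204 204,159 159,225 225,161 161,214

Derivation:
Round 1 (k=43): L=8 R=204
Round 2 (k=12): L=204 R=159
Round 3 (k=26): L=159 R=225
Round 4 (k=23): L=225 R=161
Round 5 (k=48): L=161 R=214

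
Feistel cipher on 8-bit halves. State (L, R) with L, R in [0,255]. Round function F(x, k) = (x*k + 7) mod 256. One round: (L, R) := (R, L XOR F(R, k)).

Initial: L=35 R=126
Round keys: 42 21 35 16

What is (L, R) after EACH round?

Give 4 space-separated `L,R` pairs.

Answer: 126,144 144,169 169,178 178,142

Derivation:
Round 1 (k=42): L=126 R=144
Round 2 (k=21): L=144 R=169
Round 3 (k=35): L=169 R=178
Round 4 (k=16): L=178 R=142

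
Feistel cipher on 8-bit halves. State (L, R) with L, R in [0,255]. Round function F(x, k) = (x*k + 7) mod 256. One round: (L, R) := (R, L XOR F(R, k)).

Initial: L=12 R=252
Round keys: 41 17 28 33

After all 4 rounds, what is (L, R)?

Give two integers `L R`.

Round 1 (k=41): L=252 R=111
Round 2 (k=17): L=111 R=154
Round 3 (k=28): L=154 R=176
Round 4 (k=33): L=176 R=45

Answer: 176 45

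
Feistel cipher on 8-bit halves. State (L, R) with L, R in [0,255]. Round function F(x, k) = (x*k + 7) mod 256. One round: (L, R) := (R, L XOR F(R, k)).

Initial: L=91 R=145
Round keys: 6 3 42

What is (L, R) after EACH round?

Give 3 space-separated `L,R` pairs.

Answer: 145,54 54,56 56,1

Derivation:
Round 1 (k=6): L=145 R=54
Round 2 (k=3): L=54 R=56
Round 3 (k=42): L=56 R=1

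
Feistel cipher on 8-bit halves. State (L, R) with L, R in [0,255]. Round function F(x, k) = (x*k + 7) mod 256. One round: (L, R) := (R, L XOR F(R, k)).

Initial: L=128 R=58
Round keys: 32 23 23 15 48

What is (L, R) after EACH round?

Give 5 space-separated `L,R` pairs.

Round 1 (k=32): L=58 R=199
Round 2 (k=23): L=199 R=210
Round 3 (k=23): L=210 R=34
Round 4 (k=15): L=34 R=215
Round 5 (k=48): L=215 R=117

Answer: 58,199 199,210 210,34 34,215 215,117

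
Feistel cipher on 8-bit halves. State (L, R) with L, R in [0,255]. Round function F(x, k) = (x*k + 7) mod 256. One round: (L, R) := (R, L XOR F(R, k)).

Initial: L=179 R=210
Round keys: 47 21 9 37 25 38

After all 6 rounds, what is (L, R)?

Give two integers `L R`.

Answer: 183 17

Derivation:
Round 1 (k=47): L=210 R=38
Round 2 (k=21): L=38 R=247
Round 3 (k=9): L=247 R=144
Round 4 (k=37): L=144 R=32
Round 5 (k=25): L=32 R=183
Round 6 (k=38): L=183 R=17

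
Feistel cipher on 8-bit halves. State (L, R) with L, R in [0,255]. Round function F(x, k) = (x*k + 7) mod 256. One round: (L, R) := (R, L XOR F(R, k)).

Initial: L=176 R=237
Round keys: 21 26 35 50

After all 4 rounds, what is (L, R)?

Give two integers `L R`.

Answer: 189 75

Derivation:
Round 1 (k=21): L=237 R=200
Round 2 (k=26): L=200 R=186
Round 3 (k=35): L=186 R=189
Round 4 (k=50): L=189 R=75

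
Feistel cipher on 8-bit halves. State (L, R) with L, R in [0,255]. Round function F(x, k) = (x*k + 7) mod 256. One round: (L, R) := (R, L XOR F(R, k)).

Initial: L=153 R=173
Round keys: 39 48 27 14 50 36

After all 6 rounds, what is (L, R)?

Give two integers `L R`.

Round 1 (k=39): L=173 R=251
Round 2 (k=48): L=251 R=186
Round 3 (k=27): L=186 R=94
Round 4 (k=14): L=94 R=145
Round 5 (k=50): L=145 R=7
Round 6 (k=36): L=7 R=146

Answer: 7 146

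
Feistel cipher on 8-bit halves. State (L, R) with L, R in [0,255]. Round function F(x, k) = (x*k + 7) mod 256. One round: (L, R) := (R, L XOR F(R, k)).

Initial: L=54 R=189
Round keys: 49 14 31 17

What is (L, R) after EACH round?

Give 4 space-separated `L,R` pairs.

Answer: 189,2 2,158 158,43 43,124

Derivation:
Round 1 (k=49): L=189 R=2
Round 2 (k=14): L=2 R=158
Round 3 (k=31): L=158 R=43
Round 4 (k=17): L=43 R=124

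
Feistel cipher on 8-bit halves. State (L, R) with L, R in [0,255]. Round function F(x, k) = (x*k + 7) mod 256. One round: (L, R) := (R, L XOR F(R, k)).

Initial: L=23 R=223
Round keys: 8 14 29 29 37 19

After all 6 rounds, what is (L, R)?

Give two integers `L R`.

Round 1 (k=8): L=223 R=232
Round 2 (k=14): L=232 R=104
Round 3 (k=29): L=104 R=39
Round 4 (k=29): L=39 R=26
Round 5 (k=37): L=26 R=238
Round 6 (k=19): L=238 R=171

Answer: 238 171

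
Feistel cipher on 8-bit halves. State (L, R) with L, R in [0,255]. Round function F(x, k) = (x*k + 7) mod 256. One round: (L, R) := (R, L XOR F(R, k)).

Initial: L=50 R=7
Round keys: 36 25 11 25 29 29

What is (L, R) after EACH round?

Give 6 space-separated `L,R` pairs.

Answer: 7,49 49,215 215,117 117,163 163,11 11,229

Derivation:
Round 1 (k=36): L=7 R=49
Round 2 (k=25): L=49 R=215
Round 3 (k=11): L=215 R=117
Round 4 (k=25): L=117 R=163
Round 5 (k=29): L=163 R=11
Round 6 (k=29): L=11 R=229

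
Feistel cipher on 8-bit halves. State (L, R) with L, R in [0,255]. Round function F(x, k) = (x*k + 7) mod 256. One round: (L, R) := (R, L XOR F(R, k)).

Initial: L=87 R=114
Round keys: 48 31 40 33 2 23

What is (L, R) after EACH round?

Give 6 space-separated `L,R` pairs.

Answer: 114,48 48,165 165,255 255,67 67,114 114,6

Derivation:
Round 1 (k=48): L=114 R=48
Round 2 (k=31): L=48 R=165
Round 3 (k=40): L=165 R=255
Round 4 (k=33): L=255 R=67
Round 5 (k=2): L=67 R=114
Round 6 (k=23): L=114 R=6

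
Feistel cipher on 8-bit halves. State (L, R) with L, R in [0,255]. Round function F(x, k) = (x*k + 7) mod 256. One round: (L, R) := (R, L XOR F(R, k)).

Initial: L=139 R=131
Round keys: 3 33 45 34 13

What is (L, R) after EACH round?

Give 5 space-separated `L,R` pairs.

Round 1 (k=3): L=131 R=27
Round 2 (k=33): L=27 R=1
Round 3 (k=45): L=1 R=47
Round 4 (k=34): L=47 R=68
Round 5 (k=13): L=68 R=84

Answer: 131,27 27,1 1,47 47,68 68,84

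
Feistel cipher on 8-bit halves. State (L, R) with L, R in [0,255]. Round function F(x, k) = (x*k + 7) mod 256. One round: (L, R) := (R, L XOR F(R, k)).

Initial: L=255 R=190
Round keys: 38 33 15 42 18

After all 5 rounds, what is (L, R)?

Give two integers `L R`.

Answer: 182 117

Derivation:
Round 1 (k=38): L=190 R=196
Round 2 (k=33): L=196 R=245
Round 3 (k=15): L=245 R=166
Round 4 (k=42): L=166 R=182
Round 5 (k=18): L=182 R=117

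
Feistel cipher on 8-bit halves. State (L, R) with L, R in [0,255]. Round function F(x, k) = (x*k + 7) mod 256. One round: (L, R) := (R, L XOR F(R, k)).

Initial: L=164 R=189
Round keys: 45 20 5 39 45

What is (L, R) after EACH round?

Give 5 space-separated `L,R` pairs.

Answer: 189,228 228,106 106,253 253,248 248,98

Derivation:
Round 1 (k=45): L=189 R=228
Round 2 (k=20): L=228 R=106
Round 3 (k=5): L=106 R=253
Round 4 (k=39): L=253 R=248
Round 5 (k=45): L=248 R=98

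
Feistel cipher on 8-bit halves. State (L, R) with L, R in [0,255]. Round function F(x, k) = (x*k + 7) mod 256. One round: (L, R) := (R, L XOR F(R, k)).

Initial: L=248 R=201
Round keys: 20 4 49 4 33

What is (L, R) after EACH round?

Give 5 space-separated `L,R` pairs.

Round 1 (k=20): L=201 R=67
Round 2 (k=4): L=67 R=218
Round 3 (k=49): L=218 R=130
Round 4 (k=4): L=130 R=213
Round 5 (k=33): L=213 R=254

Answer: 201,67 67,218 218,130 130,213 213,254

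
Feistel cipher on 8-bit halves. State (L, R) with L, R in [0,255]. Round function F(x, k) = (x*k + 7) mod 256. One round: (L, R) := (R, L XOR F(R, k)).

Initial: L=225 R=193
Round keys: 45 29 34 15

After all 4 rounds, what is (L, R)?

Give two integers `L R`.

Answer: 108 242

Derivation:
Round 1 (k=45): L=193 R=21
Round 2 (k=29): L=21 R=169
Round 3 (k=34): L=169 R=108
Round 4 (k=15): L=108 R=242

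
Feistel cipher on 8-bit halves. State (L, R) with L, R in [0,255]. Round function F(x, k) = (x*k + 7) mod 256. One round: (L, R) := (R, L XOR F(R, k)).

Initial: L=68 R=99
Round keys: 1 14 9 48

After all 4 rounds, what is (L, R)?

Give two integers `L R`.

Round 1 (k=1): L=99 R=46
Round 2 (k=14): L=46 R=232
Round 3 (k=9): L=232 R=1
Round 4 (k=48): L=1 R=223

Answer: 1 223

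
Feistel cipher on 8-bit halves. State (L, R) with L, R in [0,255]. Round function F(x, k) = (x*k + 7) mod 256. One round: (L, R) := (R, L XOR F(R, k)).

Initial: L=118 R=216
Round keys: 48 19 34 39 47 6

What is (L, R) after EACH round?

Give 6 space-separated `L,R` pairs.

Answer: 216,241 241,50 50,90 90,143 143,18 18,252

Derivation:
Round 1 (k=48): L=216 R=241
Round 2 (k=19): L=241 R=50
Round 3 (k=34): L=50 R=90
Round 4 (k=39): L=90 R=143
Round 5 (k=47): L=143 R=18
Round 6 (k=6): L=18 R=252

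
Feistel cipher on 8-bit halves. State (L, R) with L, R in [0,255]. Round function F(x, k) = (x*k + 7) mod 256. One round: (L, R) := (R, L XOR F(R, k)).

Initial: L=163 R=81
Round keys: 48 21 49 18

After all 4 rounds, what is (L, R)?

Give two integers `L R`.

Round 1 (k=48): L=81 R=148
Round 2 (k=21): L=148 R=122
Round 3 (k=49): L=122 R=245
Round 4 (k=18): L=245 R=59

Answer: 245 59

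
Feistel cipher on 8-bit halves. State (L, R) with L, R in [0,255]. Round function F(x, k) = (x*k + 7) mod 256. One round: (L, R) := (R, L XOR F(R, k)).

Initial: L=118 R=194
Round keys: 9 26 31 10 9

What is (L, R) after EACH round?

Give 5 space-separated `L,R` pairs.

Round 1 (k=9): L=194 R=175
Round 2 (k=26): L=175 R=15
Round 3 (k=31): L=15 R=119
Round 4 (k=10): L=119 R=162
Round 5 (k=9): L=162 R=206

Answer: 194,175 175,15 15,119 119,162 162,206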